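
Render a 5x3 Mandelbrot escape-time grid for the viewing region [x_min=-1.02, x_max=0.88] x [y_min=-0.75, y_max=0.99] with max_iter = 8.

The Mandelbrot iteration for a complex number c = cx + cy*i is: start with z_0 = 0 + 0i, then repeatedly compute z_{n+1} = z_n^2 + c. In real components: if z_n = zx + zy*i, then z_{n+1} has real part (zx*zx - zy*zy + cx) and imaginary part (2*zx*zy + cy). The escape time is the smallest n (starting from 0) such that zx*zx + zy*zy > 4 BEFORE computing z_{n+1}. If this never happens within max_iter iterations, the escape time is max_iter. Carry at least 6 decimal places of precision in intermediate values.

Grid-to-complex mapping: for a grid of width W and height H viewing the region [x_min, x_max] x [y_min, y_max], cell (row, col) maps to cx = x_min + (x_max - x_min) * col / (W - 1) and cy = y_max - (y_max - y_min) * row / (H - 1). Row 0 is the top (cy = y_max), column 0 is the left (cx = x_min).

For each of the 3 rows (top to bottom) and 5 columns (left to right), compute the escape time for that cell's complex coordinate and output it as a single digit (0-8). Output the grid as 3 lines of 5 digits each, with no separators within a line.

Answer: 34832
88883
36842

Derivation:
(row=0, col=0): c = -1.0200 + 0.9900i → escape time 3
(row=0, col=1): c = -0.5450 + 0.9900i → escape time 4
(row=0, col=2): c = -0.0700 + 0.9900i → escape time 8
(row=0, col=3): c = 0.4050 + 0.9900i → escape time 3
(row=0, col=4): c = 0.8800 + 0.9900i → escape time 2
(row=1, col=0): c = -1.0200 + 0.1200i → escape time 8
(row=1, col=1): c = -0.5450 + 0.1200i → escape time 8
(row=1, col=2): c = -0.0700 + 0.1200i → escape time 8
(row=1, col=3): c = 0.4050 + 0.1200i → escape time 8
(row=1, col=4): c = 0.8800 + 0.1200i → escape time 3
(row=2, col=0): c = -1.0200 + -0.7500i → escape time 3
(row=2, col=1): c = -0.5450 + -0.7500i → escape time 6
(row=2, col=2): c = -0.0700 + -0.7500i → escape time 8
(row=2, col=3): c = 0.4050 + -0.7500i → escape time 4
(row=2, col=4): c = 0.8800 + -0.7500i → escape time 2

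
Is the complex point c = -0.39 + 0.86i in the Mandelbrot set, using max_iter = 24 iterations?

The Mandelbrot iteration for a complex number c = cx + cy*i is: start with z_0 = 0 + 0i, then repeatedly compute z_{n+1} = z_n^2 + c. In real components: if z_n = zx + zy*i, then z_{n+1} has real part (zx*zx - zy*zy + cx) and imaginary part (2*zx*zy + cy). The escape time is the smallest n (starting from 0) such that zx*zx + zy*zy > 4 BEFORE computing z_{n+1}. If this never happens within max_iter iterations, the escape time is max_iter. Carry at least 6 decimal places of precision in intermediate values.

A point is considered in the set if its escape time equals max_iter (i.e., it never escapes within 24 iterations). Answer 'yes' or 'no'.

Answer: no

Derivation:
z_0 = 0 + 0i, c = -0.3900 + 0.8600i
Iter 1: z = -0.3900 + 0.8600i, |z|^2 = 0.8917
Iter 2: z = -0.9775 + 0.1892i, |z|^2 = 0.9913
Iter 3: z = 0.5297 + 0.4901i, |z|^2 = 0.5208
Iter 4: z = -0.3496 + 1.3792i, |z|^2 = 2.0245
Iter 5: z = -2.1701 + -0.1044i, |z|^2 = 4.7201
Escaped at iteration 5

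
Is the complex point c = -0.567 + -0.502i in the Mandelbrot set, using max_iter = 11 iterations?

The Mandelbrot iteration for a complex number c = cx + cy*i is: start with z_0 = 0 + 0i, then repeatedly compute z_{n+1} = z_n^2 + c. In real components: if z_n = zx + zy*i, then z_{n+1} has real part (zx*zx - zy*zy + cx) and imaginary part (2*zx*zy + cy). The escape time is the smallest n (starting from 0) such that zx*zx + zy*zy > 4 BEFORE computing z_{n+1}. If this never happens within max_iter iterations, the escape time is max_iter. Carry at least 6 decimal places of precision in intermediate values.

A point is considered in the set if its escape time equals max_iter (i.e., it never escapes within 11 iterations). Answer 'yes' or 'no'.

z_0 = 0 + 0i, c = -0.5670 + -0.5020i
Iter 1: z = -0.5670 + -0.5020i, |z|^2 = 0.5735
Iter 2: z = -0.4975 + 0.0673i, |z|^2 = 0.2520
Iter 3: z = -0.3240 + -0.5689i, |z|^2 = 0.4287
Iter 4: z = -0.7857 + -0.1333i, |z|^2 = 0.6351
Iter 5: z = 0.0326 + -0.2925i, |z|^2 = 0.0866
Iter 6: z = -0.6515 + -0.5210i, |z|^2 = 0.6959
Iter 7: z = -0.4141 + 0.1769i, |z|^2 = 0.2027
Iter 8: z = -0.4269 + -0.6485i, |z|^2 = 0.6028
Iter 9: z = -0.8053 + 0.0516i, |z|^2 = 0.6512
Iter 10: z = 0.0789 + -0.5852i, |z|^2 = 0.3487
Did not escape in 11 iterations → in set

Answer: yes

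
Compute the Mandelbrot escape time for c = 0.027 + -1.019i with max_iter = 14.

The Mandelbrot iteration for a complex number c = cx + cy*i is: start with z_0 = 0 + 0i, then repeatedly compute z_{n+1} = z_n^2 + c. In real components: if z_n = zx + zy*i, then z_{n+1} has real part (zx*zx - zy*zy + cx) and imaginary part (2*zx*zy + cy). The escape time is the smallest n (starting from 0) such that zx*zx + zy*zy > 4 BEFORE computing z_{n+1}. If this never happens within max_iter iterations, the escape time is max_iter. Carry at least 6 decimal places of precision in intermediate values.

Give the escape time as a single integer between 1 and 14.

z_0 = 0 + 0i, c = 0.0270 + -1.0190i
Iter 1: z = 0.0270 + -1.0190i, |z|^2 = 1.0391
Iter 2: z = -1.0106 + -1.0740i, |z|^2 = 2.1749
Iter 3: z = -0.1052 + 1.1519i, |z|^2 = 1.3379
Iter 4: z = -1.2888 + -1.2613i, |z|^2 = 3.2517
Iter 5: z = 0.0972 + 2.2320i, |z|^2 = 4.9912
Escaped at iteration 5

Answer: 5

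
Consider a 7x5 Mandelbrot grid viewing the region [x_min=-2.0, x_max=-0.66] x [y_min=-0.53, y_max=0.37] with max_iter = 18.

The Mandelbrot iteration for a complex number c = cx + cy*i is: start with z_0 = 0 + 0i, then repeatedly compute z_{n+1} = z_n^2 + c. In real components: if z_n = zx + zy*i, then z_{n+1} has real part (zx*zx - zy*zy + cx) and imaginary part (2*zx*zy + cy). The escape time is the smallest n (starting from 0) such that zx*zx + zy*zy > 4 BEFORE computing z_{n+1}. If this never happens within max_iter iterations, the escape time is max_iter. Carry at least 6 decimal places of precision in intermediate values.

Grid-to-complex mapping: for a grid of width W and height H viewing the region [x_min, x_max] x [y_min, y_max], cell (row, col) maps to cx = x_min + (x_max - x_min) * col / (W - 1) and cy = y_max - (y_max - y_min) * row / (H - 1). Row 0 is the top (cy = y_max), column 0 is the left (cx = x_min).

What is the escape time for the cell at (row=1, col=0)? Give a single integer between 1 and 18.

Answer: 1

Derivation:
z_0 = 0 + 0i, c = -2.0000 + 0.1450i
Iter 1: z = -2.0000 + 0.1450i, |z|^2 = 4.0210
Escaped at iteration 1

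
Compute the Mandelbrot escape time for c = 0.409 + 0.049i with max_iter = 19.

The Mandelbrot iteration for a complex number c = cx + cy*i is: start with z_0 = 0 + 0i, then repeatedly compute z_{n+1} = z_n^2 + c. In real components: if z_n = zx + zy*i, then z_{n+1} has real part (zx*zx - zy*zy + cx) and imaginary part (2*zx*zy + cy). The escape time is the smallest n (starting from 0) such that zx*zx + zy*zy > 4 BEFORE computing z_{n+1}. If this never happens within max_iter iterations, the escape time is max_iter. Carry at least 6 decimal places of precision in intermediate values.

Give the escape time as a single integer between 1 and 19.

Answer: 6

Derivation:
z_0 = 0 + 0i, c = 0.4090 + 0.0490i
Iter 1: z = 0.4090 + 0.0490i, |z|^2 = 0.1697
Iter 2: z = 0.5739 + 0.0891i, |z|^2 = 0.3373
Iter 3: z = 0.7304 + 0.1512i, |z|^2 = 0.5564
Iter 4: z = 0.9196 + 0.2699i, |z|^2 = 0.9186
Iter 5: z = 1.1818 + 0.5455i, |z|^2 = 1.6942
Iter 6: z = 1.5082 + 1.3383i, |z|^2 = 4.0656
Escaped at iteration 6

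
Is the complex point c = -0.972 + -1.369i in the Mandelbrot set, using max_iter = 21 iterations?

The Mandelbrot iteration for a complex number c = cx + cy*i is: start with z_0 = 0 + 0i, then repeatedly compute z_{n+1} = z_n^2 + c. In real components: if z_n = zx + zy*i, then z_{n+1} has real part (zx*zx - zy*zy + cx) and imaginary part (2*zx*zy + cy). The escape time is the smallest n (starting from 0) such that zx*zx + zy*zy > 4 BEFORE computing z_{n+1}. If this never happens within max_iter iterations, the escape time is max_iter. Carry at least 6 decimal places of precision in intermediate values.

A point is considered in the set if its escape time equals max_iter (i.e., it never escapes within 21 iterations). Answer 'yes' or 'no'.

z_0 = 0 + 0i, c = -0.9720 + -1.3690i
Iter 1: z = -0.9720 + -1.3690i, |z|^2 = 2.8189
Iter 2: z = -1.9014 + 1.2923i, |z|^2 = 5.2854
Escaped at iteration 2

Answer: no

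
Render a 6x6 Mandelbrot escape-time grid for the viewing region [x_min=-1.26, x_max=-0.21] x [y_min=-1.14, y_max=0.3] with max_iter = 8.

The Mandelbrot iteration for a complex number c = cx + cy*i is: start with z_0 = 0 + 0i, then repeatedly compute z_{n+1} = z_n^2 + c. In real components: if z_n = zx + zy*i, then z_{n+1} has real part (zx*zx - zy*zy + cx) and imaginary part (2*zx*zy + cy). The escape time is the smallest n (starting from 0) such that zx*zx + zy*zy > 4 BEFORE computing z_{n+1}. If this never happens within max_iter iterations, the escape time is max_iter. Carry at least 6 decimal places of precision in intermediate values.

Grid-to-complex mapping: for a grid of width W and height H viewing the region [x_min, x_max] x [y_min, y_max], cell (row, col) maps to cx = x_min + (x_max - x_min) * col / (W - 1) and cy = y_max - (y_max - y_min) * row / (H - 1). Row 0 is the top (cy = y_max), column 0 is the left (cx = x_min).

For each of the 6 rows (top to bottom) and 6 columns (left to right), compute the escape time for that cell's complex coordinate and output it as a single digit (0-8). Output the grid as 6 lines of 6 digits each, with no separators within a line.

(row=0, col=0): c = -1.2600 + 0.3000i → escape time 8
(row=0, col=1): c = -1.0500 + 0.3000i → escape time 8
(row=0, col=2): c = -0.8400 + 0.3000i → escape time 8
(row=0, col=3): c = -0.6300 + 0.3000i → escape time 8
(row=0, col=4): c = -0.4200 + 0.3000i → escape time 8
(row=0, col=5): c = -0.2100 + 0.3000i → escape time 8
(row=1, col=0): c = -1.2600 + 0.0120i → escape time 8
(row=1, col=1): c = -1.0500 + 0.0120i → escape time 8
(row=1, col=2): c = -0.8400 + 0.0120i → escape time 8
(row=1, col=3): c = -0.6300 + 0.0120i → escape time 8
(row=1, col=4): c = -0.4200 + 0.0120i → escape time 8
(row=1, col=5): c = -0.2100 + 0.0120i → escape time 8
(row=2, col=0): c = -1.2600 + -0.2760i → escape time 8
(row=2, col=1): c = -1.0500 + -0.2760i → escape time 8
(row=2, col=2): c = -0.8400 + -0.2760i → escape time 8
(row=2, col=3): c = -0.6300 + -0.2760i → escape time 8
(row=2, col=4): c = -0.4200 + -0.2760i → escape time 8
(row=2, col=5): c = -0.2100 + -0.2760i → escape time 8
(row=3, col=0): c = -1.2600 + -0.5640i → escape time 3
(row=3, col=1): c = -1.0500 + -0.5640i → escape time 5
(row=3, col=2): c = -0.8400 + -0.5640i → escape time 5
(row=3, col=3): c = -0.6300 + -0.5640i → escape time 8
(row=3, col=4): c = -0.4200 + -0.5640i → escape time 8
(row=3, col=5): c = -0.2100 + -0.5640i → escape time 8
(row=4, col=0): c = -1.2600 + -0.8520i → escape time 3
(row=4, col=1): c = -1.0500 + -0.8520i → escape time 3
(row=4, col=2): c = -0.8400 + -0.8520i → escape time 4
(row=4, col=3): c = -0.6300 + -0.8520i → escape time 4
(row=4, col=4): c = -0.4200 + -0.8520i → escape time 5
(row=4, col=5): c = -0.2100 + -0.8520i → escape time 8
(row=5, col=0): c = -1.2600 + -1.1400i → escape time 3
(row=5, col=1): c = -1.0500 + -1.1400i → escape time 3
(row=5, col=2): c = -0.8400 + -1.1400i → escape time 3
(row=5, col=3): c = -0.6300 + -1.1400i → escape time 3
(row=5, col=4): c = -0.4200 + -1.1400i → escape time 3
(row=5, col=5): c = -0.2100 + -1.1400i → escape time 5

Answer: 888888
888888
888888
355888
334458
333335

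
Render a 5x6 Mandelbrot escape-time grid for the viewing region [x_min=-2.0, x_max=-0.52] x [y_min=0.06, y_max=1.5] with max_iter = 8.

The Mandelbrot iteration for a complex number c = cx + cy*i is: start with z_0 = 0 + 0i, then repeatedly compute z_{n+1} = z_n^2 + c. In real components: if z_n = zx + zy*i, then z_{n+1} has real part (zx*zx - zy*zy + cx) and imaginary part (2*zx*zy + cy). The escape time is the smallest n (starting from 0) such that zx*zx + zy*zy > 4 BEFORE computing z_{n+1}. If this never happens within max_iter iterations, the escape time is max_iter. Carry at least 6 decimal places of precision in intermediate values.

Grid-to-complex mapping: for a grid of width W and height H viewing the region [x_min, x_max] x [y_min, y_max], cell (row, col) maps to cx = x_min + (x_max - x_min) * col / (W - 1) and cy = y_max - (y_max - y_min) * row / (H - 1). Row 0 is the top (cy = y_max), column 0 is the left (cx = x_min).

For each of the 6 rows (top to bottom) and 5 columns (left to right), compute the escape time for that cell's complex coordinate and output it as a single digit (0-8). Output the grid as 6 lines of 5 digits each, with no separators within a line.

Answer: 11222
11233
12334
13358
14888
16888

Derivation:
(row=0, col=0): c = -2.0000 + 1.5000i → escape time 1
(row=0, col=1): c = -1.6300 + 1.5000i → escape time 1
(row=0, col=2): c = -1.2600 + 1.5000i → escape time 2
(row=0, col=3): c = -0.8900 + 1.5000i → escape time 2
(row=0, col=4): c = -0.5200 + 1.5000i → escape time 2
(row=1, col=0): c = -2.0000 + 1.2120i → escape time 1
(row=1, col=1): c = -1.6300 + 1.2120i → escape time 1
(row=1, col=2): c = -1.2600 + 1.2120i → escape time 2
(row=1, col=3): c = -0.8900 + 1.2120i → escape time 3
(row=1, col=4): c = -0.5200 + 1.2120i → escape time 3
(row=2, col=0): c = -2.0000 + 0.9240i → escape time 1
(row=2, col=1): c = -1.6300 + 0.9240i → escape time 2
(row=2, col=2): c = -1.2600 + 0.9240i → escape time 3
(row=2, col=3): c = -0.8900 + 0.9240i → escape time 3
(row=2, col=4): c = -0.5200 + 0.9240i → escape time 4
(row=3, col=0): c = -2.0000 + 0.6360i → escape time 1
(row=3, col=1): c = -1.6300 + 0.6360i → escape time 3
(row=3, col=2): c = -1.2600 + 0.6360i → escape time 3
(row=3, col=3): c = -0.8900 + 0.6360i → escape time 5
(row=3, col=4): c = -0.5200 + 0.6360i → escape time 8
(row=4, col=0): c = -2.0000 + 0.3480i → escape time 1
(row=4, col=1): c = -1.6300 + 0.3480i → escape time 4
(row=4, col=2): c = -1.2600 + 0.3480i → escape time 8
(row=4, col=3): c = -0.8900 + 0.3480i → escape time 8
(row=4, col=4): c = -0.5200 + 0.3480i → escape time 8
(row=5, col=0): c = -2.0000 + 0.0600i → escape time 1
(row=5, col=1): c = -1.6300 + 0.0600i → escape time 6
(row=5, col=2): c = -1.2600 + 0.0600i → escape time 8
(row=5, col=3): c = -0.8900 + 0.0600i → escape time 8
(row=5, col=4): c = -0.5200 + 0.0600i → escape time 8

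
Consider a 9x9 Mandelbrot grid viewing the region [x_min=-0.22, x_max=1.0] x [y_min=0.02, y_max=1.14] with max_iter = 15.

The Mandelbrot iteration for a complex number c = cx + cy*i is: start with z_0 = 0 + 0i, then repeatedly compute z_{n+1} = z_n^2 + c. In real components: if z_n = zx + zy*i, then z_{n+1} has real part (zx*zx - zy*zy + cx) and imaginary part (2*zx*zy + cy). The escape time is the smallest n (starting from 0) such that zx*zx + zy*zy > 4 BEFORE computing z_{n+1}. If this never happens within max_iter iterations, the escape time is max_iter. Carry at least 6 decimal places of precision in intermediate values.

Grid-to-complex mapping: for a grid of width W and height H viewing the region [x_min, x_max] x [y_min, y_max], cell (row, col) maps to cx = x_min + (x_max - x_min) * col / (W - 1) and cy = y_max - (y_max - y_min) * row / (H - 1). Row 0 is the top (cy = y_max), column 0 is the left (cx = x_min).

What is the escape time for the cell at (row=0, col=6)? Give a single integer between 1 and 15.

z_0 = 0 + 0i, c = 0.6950 + 1.1400i
Iter 1: z = 0.6950 + 1.1400i, |z|^2 = 1.7826
Iter 2: z = -0.1216 + 2.7246i, |z|^2 = 7.4382
Escaped at iteration 2

Answer: 2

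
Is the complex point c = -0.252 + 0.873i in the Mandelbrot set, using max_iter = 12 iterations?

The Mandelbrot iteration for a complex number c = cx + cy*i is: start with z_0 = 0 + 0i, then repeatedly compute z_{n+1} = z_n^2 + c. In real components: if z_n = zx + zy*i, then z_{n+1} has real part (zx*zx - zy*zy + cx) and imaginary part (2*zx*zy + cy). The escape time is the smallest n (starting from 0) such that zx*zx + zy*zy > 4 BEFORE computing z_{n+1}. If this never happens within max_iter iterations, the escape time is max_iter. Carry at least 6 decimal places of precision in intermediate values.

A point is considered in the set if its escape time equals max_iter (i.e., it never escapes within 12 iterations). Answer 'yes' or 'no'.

Answer: no

Derivation:
z_0 = 0 + 0i, c = -0.2520 + 0.8730i
Iter 1: z = -0.2520 + 0.8730i, |z|^2 = 0.8256
Iter 2: z = -0.9506 + 0.4330i, |z|^2 = 1.0912
Iter 3: z = 0.4642 + 0.0497i, |z|^2 = 0.2179
Iter 4: z = -0.0390 + 0.9192i, |z|^2 = 0.8464
Iter 5: z = -1.0954 + 0.8013i, |z|^2 = 1.8419
Iter 6: z = 0.3058 + -0.8825i, |z|^2 = 0.8722
Iter 7: z = -0.9372 + 0.3334i, |z|^2 = 0.9895
Iter 8: z = 0.5153 + 0.2481i, |z|^2 = 0.3271
Iter 9: z = -0.0480 + 1.1287i, |z|^2 = 1.2762
Iter 10: z = -1.5236 + 0.7645i, |z|^2 = 2.9059
Iter 11: z = 1.4849 + -1.4567i, |z|^2 = 4.3269
Escaped at iteration 11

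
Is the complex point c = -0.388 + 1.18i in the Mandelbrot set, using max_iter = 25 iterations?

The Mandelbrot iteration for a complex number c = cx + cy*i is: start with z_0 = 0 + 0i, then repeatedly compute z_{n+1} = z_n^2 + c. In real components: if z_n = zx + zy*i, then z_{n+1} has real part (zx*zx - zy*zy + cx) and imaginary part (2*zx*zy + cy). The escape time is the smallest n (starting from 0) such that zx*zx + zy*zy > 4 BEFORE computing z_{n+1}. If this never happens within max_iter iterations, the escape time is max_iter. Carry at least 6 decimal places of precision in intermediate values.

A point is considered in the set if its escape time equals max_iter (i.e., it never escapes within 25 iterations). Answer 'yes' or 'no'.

z_0 = 0 + 0i, c = -0.3880 + 1.1800i
Iter 1: z = -0.3880 + 1.1800i, |z|^2 = 1.5429
Iter 2: z = -1.6299 + 0.2643i, |z|^2 = 2.7263
Iter 3: z = 2.1986 + 0.3184i, |z|^2 = 4.9351
Escaped at iteration 3

Answer: no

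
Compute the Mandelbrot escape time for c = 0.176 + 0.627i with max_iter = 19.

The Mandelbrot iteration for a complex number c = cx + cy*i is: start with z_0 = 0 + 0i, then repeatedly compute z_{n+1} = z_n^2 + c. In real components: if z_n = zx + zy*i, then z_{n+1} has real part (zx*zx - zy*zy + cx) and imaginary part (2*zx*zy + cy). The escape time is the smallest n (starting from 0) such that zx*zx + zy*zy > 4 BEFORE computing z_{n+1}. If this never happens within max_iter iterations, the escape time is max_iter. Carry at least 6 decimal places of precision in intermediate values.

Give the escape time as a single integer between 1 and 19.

z_0 = 0 + 0i, c = 0.1760 + 0.6270i
Iter 1: z = 0.1760 + 0.6270i, |z|^2 = 0.4241
Iter 2: z = -0.1862 + 0.8477i, |z|^2 = 0.7533
Iter 3: z = -0.5079 + 0.3114i, |z|^2 = 0.3550
Iter 4: z = 0.3370 + 0.3107i, |z|^2 = 0.2101
Iter 5: z = 0.1931 + 0.8364i, |z|^2 = 0.7369
Iter 6: z = -0.4863 + 0.9500i, |z|^2 = 1.1390
Iter 7: z = -0.4900 + -0.2970i, |z|^2 = 0.3283
Iter 8: z = 0.3279 + 0.9181i, |z|^2 = 0.9504
Iter 9: z = -0.5593 + 1.2291i, |z|^2 = 1.8236
Iter 10: z = -1.0220 + -0.7479i, |z|^2 = 1.6038
Iter 11: z = 0.6612 + 2.1556i, |z|^2 = 5.0838
Escaped at iteration 11

Answer: 11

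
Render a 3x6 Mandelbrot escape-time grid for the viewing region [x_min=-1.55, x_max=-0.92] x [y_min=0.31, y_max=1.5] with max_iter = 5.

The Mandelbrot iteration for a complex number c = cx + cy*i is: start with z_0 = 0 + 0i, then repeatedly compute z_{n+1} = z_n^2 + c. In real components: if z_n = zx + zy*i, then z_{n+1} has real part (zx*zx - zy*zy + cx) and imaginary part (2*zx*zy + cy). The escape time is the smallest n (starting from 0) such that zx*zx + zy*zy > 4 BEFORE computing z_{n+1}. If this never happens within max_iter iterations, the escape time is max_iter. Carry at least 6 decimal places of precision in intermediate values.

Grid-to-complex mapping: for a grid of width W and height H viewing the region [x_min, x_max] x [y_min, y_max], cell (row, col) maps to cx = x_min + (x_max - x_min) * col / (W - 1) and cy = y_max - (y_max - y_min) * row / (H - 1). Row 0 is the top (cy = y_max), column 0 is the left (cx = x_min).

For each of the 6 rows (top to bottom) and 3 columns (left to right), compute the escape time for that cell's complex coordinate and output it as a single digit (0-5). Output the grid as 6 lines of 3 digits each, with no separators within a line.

Answer: 122
223
233
334
345
455

Derivation:
(row=0, col=0): c = -1.5500 + 1.5000i → escape time 1
(row=0, col=1): c = -1.2350 + 1.5000i → escape time 2
(row=0, col=2): c = -0.9200 + 1.5000i → escape time 2
(row=1, col=0): c = -1.5500 + 1.2620i → escape time 2
(row=1, col=1): c = -1.2350 + 1.2620i → escape time 2
(row=1, col=2): c = -0.9200 + 1.2620i → escape time 3
(row=2, col=0): c = -1.5500 + 1.0240i → escape time 2
(row=2, col=1): c = -1.2350 + 1.0240i → escape time 3
(row=2, col=2): c = -0.9200 + 1.0240i → escape time 3
(row=3, col=0): c = -1.5500 + 0.7860i → escape time 3
(row=3, col=1): c = -1.2350 + 0.7860i → escape time 3
(row=3, col=2): c = -0.9200 + 0.7860i → escape time 4
(row=4, col=0): c = -1.5500 + 0.5480i → escape time 3
(row=4, col=1): c = -1.2350 + 0.5480i → escape time 4
(row=4, col=2): c = -0.9200 + 0.5480i → escape time 5
(row=5, col=0): c = -1.5500 + 0.3100i → escape time 4
(row=5, col=1): c = -1.2350 + 0.3100i → escape time 5
(row=5, col=2): c = -0.9200 + 0.3100i → escape time 5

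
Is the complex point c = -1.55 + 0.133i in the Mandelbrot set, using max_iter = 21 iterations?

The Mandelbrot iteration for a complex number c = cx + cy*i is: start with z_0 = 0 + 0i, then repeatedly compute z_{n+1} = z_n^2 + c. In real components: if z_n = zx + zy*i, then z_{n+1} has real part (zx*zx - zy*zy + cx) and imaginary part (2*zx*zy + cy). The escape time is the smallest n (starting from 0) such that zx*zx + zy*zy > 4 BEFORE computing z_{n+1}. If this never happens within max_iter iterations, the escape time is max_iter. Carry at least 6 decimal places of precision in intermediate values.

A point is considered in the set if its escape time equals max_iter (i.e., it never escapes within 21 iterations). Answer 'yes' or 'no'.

Answer: no

Derivation:
z_0 = 0 + 0i, c = -1.5500 + 0.1330i
Iter 1: z = -1.5500 + 0.1330i, |z|^2 = 2.4202
Iter 2: z = 0.8348 + -0.2793i, |z|^2 = 0.7749
Iter 3: z = -0.9311 + -0.3333i, |z|^2 = 0.9781
Iter 4: z = -0.7942 + 0.7537i, |z|^2 = 1.1988
Iter 5: z = -1.4874 + -1.0641i, |z|^2 = 3.3448
Iter 6: z = -0.4700 + 3.2986i, |z|^2 = 11.1018
Escaped at iteration 6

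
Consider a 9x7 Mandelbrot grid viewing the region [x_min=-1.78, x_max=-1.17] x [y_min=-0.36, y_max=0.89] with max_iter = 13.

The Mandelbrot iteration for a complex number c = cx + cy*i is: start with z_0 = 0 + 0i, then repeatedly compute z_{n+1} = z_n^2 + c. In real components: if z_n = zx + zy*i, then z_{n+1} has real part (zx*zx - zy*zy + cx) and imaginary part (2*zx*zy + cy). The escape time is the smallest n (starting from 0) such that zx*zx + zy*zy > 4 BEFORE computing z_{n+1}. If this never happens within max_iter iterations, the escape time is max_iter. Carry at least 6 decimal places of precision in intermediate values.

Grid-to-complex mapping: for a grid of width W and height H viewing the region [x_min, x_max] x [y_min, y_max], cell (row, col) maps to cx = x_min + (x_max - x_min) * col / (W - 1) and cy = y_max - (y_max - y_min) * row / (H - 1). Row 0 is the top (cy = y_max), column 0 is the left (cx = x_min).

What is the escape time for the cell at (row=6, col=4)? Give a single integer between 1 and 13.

z_0 = 0 + 0i, c = -1.4750 + -0.3600i
Iter 1: z = -1.4750 + -0.3600i, |z|^2 = 2.3052
Iter 2: z = 0.5710 + 0.7020i, |z|^2 = 0.8189
Iter 3: z = -1.6417 + 0.4417i, |z|^2 = 2.8904
Iter 4: z = 1.0252 + -1.8104i, |z|^2 = 4.3284
Escaped at iteration 4

Answer: 4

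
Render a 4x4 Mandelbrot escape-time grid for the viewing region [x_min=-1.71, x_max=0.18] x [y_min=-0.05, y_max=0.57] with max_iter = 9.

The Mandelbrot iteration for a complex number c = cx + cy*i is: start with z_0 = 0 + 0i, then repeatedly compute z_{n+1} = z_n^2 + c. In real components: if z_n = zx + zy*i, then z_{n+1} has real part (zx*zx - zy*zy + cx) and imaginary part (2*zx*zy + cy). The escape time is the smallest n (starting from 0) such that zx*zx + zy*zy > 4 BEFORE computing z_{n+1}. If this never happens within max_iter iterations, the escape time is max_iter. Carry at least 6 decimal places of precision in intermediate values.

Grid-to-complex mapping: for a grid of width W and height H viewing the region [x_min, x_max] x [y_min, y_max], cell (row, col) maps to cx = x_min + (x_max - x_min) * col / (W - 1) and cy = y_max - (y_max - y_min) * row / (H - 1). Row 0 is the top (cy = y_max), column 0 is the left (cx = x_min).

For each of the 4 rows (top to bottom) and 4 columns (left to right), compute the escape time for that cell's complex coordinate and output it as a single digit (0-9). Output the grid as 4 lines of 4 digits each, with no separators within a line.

(row=0, col=0): c = -1.7100 + 0.5700i → escape time 3
(row=0, col=1): c = -1.0800 + 0.5700i → escape time 4
(row=0, col=2): c = -0.4500 + 0.5700i → escape time 9
(row=0, col=3): c = 0.1800 + 0.5700i → escape time 9
(row=1, col=0): c = -1.7100 + 0.3633i → escape time 3
(row=1, col=1): c = -1.0800 + 0.3633i → escape time 8
(row=1, col=2): c = -0.4500 + 0.3633i → escape time 9
(row=1, col=3): c = 0.1800 + 0.3633i → escape time 9
(row=2, col=0): c = -1.7100 + 0.1567i → escape time 4
(row=2, col=1): c = -1.0800 + 0.1567i → escape time 9
(row=2, col=2): c = -0.4500 + 0.1567i → escape time 9
(row=2, col=3): c = 0.1800 + 0.1567i → escape time 9
(row=3, col=0): c = -1.7100 + -0.0500i → escape time 7
(row=3, col=1): c = -1.0800 + -0.0500i → escape time 9
(row=3, col=2): c = -0.4500 + -0.0500i → escape time 9
(row=3, col=3): c = 0.1800 + -0.0500i → escape time 9

Answer: 3499
3899
4999
7999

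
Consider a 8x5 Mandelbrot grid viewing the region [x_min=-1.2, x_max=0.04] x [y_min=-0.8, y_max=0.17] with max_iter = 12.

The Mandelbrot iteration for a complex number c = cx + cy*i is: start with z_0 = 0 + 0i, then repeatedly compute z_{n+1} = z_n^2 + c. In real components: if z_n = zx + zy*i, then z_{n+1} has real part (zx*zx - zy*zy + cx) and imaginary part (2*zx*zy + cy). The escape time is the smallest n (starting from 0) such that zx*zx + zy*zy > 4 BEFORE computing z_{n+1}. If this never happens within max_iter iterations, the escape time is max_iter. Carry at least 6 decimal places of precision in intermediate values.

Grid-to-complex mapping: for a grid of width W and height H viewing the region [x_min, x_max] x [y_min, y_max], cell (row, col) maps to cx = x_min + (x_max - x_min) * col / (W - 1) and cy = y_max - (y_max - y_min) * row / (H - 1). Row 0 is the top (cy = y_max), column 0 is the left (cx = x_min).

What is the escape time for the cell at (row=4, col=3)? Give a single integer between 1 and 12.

z_0 = 0 + 0i, c = -0.6686 + -0.8000i
Iter 1: z = -0.6686 + -0.8000i, |z|^2 = 1.0870
Iter 2: z = -0.8616 + 0.2697i, |z|^2 = 0.8151
Iter 3: z = 0.0010 + -1.2648i, |z|^2 = 1.5996
Iter 4: z = -2.2682 + -0.8026i, |z|^2 = 5.7888
Escaped at iteration 4

Answer: 4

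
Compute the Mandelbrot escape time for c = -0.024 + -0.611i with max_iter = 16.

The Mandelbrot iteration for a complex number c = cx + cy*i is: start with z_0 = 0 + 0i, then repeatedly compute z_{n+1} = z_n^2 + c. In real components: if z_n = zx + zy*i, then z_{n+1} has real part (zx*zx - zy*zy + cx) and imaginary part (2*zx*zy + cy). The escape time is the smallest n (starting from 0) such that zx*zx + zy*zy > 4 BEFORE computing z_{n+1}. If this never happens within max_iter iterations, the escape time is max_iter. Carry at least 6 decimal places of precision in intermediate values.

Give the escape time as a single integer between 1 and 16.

z_0 = 0 + 0i, c = -0.0240 + -0.6110i
Iter 1: z = -0.0240 + -0.6110i, |z|^2 = 0.3739
Iter 2: z = -0.3967 + -0.5817i, |z|^2 = 0.4957
Iter 3: z = -0.2049 + -0.1494i, |z|^2 = 0.0643
Iter 4: z = -0.0043 + -0.5497i, |z|^2 = 0.3022
Iter 5: z = -0.3262 + -0.6062i, |z|^2 = 0.4739
Iter 6: z = -0.2851 + -0.2155i, |z|^2 = 0.1277
Iter 7: z = 0.0109 + -0.4881i, |z|^2 = 0.2384
Iter 8: z = -0.2621 + -0.6216i, |z|^2 = 0.4551
Iter 9: z = -0.3417 + -0.2851i, |z|^2 = 0.1980
Iter 10: z = 0.0114 + -0.4162i, |z|^2 = 0.1733
Iter 11: z = -0.1971 + -0.6205i, |z|^2 = 0.4239
Iter 12: z = -0.3702 + -0.3664i, |z|^2 = 0.2713
Iter 13: z = -0.0212 + -0.3397i, |z|^2 = 0.1158
Iter 14: z = -0.1389 + -0.5966i, |z|^2 = 0.3752
Iter 15: z = -0.3606 + -0.4452i, |z|^2 = 0.3283

Answer: 16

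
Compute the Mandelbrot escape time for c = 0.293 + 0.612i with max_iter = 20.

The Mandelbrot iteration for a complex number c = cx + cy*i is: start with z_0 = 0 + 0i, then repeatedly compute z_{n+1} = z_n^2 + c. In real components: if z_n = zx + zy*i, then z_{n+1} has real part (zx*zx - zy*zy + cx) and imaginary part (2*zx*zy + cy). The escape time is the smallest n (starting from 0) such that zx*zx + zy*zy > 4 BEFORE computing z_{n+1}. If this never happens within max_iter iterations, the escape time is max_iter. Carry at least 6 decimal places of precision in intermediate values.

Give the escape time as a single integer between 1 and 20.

z_0 = 0 + 0i, c = 0.2930 + 0.6120i
Iter 1: z = 0.2930 + 0.6120i, |z|^2 = 0.4604
Iter 2: z = 0.0043 + 0.9706i, |z|^2 = 0.9421
Iter 3: z = -0.6491 + 0.6204i, |z|^2 = 0.8062
Iter 4: z = 0.3295 + -0.1934i, |z|^2 = 0.1460
Iter 5: z = 0.3642 + 0.4846i, |z|^2 = 0.3674
Iter 6: z = 0.1908 + 0.9649i, |z|^2 = 0.9675
Iter 7: z = -0.6017 + 0.9802i, |z|^2 = 1.3230
Iter 8: z = -0.3058 + -0.5677i, |z|^2 = 0.4158
Iter 9: z = 0.0643 + 0.9592i, |z|^2 = 0.9242
Iter 10: z = -0.6230 + 0.7353i, |z|^2 = 0.9288
Iter 11: z = 0.1404 + -0.3041i, |z|^2 = 0.1122
Iter 12: z = 0.2202 + 0.5266i, |z|^2 = 0.3258
Iter 13: z = 0.0642 + 0.8439i, |z|^2 = 0.7163
Iter 14: z = -0.4151 + 0.7203i, |z|^2 = 0.6911
Iter 15: z = -0.0535 + 0.0140i, |z|^2 = 0.0031
Iter 16: z = 0.2957 + 0.6105i, |z|^2 = 0.4601
Iter 17: z = 0.0077 + 0.9730i, |z|^2 = 0.9468
Iter 18: z = -0.6537 + 0.6270i, |z|^2 = 0.8205
Iter 19: z = 0.3272 + -0.2077i, |z|^2 = 0.1502

Answer: 20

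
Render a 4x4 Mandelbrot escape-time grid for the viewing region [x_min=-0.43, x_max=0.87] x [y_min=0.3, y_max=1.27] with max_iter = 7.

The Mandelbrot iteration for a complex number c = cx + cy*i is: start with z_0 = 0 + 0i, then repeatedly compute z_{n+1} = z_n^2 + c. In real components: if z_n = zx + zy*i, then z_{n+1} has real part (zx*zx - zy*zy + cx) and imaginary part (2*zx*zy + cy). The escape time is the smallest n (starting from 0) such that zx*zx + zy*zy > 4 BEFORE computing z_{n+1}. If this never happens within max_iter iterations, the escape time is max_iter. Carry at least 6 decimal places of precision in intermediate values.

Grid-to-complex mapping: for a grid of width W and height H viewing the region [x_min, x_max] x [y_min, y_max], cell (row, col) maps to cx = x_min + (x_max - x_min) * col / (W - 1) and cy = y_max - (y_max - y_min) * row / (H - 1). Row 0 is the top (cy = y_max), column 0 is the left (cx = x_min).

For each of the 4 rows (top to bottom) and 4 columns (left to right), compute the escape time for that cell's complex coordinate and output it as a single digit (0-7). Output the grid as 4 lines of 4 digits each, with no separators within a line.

Answer: 3222
4732
7762
7773

Derivation:
(row=0, col=0): c = -0.4300 + 1.2700i → escape time 3
(row=0, col=1): c = 0.0033 + 1.2700i → escape time 2
(row=0, col=2): c = 0.4367 + 1.2700i → escape time 2
(row=0, col=3): c = 0.8700 + 1.2700i → escape time 2
(row=1, col=0): c = -0.4300 + 0.9467i → escape time 4
(row=1, col=1): c = 0.0033 + 0.9467i → escape time 7
(row=1, col=2): c = 0.4367 + 0.9467i → escape time 3
(row=1, col=3): c = 0.8700 + 0.9467i → escape time 2
(row=2, col=0): c = -0.4300 + 0.6233i → escape time 7
(row=2, col=1): c = 0.0033 + 0.6233i → escape time 7
(row=2, col=2): c = 0.4367 + 0.6233i → escape time 6
(row=2, col=3): c = 0.8700 + 0.6233i → escape time 2
(row=3, col=0): c = -0.4300 + 0.3000i → escape time 7
(row=3, col=1): c = 0.0033 + 0.3000i → escape time 7
(row=3, col=2): c = 0.4367 + 0.3000i → escape time 7
(row=3, col=3): c = 0.8700 + 0.3000i → escape time 3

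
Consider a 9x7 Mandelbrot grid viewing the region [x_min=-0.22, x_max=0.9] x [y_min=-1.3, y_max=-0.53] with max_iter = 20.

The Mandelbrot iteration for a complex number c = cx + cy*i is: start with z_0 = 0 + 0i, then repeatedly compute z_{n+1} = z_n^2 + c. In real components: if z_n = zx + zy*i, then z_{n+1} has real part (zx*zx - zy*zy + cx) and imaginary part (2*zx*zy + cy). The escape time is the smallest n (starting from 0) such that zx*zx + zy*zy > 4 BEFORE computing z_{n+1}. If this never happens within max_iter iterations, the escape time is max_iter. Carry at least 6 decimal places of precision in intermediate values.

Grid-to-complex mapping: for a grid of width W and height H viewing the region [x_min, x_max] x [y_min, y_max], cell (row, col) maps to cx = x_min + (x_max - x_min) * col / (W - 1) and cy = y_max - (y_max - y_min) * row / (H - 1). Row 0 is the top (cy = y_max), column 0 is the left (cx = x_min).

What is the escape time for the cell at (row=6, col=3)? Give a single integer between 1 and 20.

Answer: 2

Derivation:
z_0 = 0 + 0i, c = 0.2000 + -1.3000i
Iter 1: z = 0.2000 + -1.3000i, |z|^2 = 1.7300
Iter 2: z = -1.4500 + -1.8200i, |z|^2 = 5.4149
Escaped at iteration 2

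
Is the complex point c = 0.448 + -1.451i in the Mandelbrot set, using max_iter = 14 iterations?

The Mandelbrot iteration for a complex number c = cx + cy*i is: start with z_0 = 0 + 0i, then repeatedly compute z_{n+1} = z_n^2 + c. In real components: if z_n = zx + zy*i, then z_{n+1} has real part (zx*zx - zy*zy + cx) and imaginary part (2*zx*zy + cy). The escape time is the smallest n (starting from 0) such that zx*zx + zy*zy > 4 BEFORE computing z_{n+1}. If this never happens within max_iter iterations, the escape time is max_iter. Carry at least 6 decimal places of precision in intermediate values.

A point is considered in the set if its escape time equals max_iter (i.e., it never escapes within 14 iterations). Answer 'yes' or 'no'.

Answer: no

Derivation:
z_0 = 0 + 0i, c = 0.4480 + -1.4510i
Iter 1: z = 0.4480 + -1.4510i, |z|^2 = 2.3061
Iter 2: z = -1.4567 + -2.7511i, |z|^2 = 9.6905
Escaped at iteration 2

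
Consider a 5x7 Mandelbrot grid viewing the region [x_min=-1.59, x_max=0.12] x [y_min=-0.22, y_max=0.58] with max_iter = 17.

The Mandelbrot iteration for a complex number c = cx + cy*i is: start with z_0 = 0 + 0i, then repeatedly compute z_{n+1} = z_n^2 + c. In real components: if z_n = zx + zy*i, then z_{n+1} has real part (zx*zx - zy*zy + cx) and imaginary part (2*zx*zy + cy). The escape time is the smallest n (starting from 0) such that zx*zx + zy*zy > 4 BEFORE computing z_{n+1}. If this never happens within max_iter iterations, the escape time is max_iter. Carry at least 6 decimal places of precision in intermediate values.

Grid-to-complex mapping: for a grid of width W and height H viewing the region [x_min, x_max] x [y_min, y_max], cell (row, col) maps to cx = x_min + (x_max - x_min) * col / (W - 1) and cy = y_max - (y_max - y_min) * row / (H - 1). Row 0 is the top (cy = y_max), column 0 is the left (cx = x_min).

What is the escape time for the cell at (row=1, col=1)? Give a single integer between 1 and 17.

z_0 = 0 + 0i, c = -1.1625 + 0.4467i
Iter 1: z = -1.1625 + 0.4467i, |z|^2 = 1.5509
Iter 2: z = -0.0106 + -0.5918i, |z|^2 = 0.3504
Iter 3: z = -1.5127 + 0.4592i, |z|^2 = 2.4990
Iter 4: z = 0.9147 + -0.9426i, |z|^2 = 1.7253
Iter 5: z = -1.2143 + -1.2778i, |z|^2 = 3.1073
Iter 6: z = -1.3209 + 3.5499i, |z|^2 = 14.3467
Escaped at iteration 6

Answer: 6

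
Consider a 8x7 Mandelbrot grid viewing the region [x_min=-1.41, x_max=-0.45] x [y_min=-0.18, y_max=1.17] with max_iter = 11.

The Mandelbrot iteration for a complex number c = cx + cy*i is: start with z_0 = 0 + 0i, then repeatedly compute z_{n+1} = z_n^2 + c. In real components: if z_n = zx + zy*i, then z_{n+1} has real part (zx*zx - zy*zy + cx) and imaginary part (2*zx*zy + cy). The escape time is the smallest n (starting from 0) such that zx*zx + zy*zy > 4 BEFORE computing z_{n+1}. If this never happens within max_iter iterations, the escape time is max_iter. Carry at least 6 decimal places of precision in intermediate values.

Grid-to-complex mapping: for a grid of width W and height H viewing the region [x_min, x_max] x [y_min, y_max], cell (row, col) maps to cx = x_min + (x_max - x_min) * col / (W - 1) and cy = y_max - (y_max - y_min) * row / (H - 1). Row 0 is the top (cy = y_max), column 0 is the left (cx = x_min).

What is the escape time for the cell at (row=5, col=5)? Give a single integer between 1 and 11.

z_0 = 0 + 0i, c = -0.7243 + 0.0450i
Iter 1: z = -0.7243 + 0.0450i, |z|^2 = 0.5266
Iter 2: z = -0.2017 + -0.0202i, |z|^2 = 0.0411
Iter 3: z = -0.6840 + 0.0531i, |z|^2 = 0.4707
Iter 4: z = -0.2593 + -0.0277i, |z|^2 = 0.0680
Iter 5: z = -0.6578 + 0.0594i, |z|^2 = 0.4363
Iter 6: z = -0.2951 + -0.0331i, |z|^2 = 0.0882
Iter 7: z = -0.6383 + 0.0645i, |z|^2 = 0.4116
Iter 8: z = -0.3210 + -0.0374i, |z|^2 = 0.1044
Iter 9: z = -0.6226 + 0.0690i, |z|^2 = 0.3925
Iter 10: z = -0.3414 + -0.0409i, |z|^2 = 0.1182

Answer: 11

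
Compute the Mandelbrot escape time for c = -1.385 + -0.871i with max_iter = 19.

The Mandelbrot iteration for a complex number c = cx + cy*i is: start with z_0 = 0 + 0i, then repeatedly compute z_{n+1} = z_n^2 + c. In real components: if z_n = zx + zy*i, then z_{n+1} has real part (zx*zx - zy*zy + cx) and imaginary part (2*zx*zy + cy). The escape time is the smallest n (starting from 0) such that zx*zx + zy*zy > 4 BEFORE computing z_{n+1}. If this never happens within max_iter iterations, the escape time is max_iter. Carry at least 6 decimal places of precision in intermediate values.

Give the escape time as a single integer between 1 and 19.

Answer: 3

Derivation:
z_0 = 0 + 0i, c = -1.3850 + -0.8710i
Iter 1: z = -1.3850 + -0.8710i, |z|^2 = 2.6769
Iter 2: z = -0.2254 + 1.5417i, |z|^2 = 2.4276
Iter 3: z = -3.7109 + -1.5660i, |z|^2 = 16.2235
Escaped at iteration 3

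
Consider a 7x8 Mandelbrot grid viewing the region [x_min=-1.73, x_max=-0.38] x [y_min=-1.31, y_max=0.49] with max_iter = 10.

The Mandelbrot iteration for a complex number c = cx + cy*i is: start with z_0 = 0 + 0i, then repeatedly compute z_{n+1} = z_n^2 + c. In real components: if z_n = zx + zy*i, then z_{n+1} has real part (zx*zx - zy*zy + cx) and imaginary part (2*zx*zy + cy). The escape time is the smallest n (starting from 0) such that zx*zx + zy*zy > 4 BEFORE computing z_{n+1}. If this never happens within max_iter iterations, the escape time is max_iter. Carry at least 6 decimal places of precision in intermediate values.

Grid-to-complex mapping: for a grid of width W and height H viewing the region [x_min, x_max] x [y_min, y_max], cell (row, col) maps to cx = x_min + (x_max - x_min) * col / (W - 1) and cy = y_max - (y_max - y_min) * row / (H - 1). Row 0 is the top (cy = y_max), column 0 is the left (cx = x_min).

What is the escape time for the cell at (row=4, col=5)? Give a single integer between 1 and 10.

z_0 = 0 + 0i, c = -0.6050 + -0.5386i
Iter 1: z = -0.6050 + -0.5386i, |z|^2 = 0.6561
Iter 2: z = -0.5290 + 0.1131i, |z|^2 = 0.2927
Iter 3: z = -0.3379 + -0.6582i, |z|^2 = 0.5475
Iter 4: z = -0.9241 + -0.0937i, |z|^2 = 0.8627
Iter 5: z = 0.2402 + -0.3654i, |z|^2 = 0.1912
Iter 6: z = -0.6808 + -0.7141i, |z|^2 = 0.9734
Iter 7: z = -0.6514 + 0.4337i, |z|^2 = 0.6124
Iter 8: z = -0.3688 + -1.1036i, |z|^2 = 1.3540
Iter 9: z = -1.6869 + 0.2755i, |z|^2 = 2.9217

Answer: 10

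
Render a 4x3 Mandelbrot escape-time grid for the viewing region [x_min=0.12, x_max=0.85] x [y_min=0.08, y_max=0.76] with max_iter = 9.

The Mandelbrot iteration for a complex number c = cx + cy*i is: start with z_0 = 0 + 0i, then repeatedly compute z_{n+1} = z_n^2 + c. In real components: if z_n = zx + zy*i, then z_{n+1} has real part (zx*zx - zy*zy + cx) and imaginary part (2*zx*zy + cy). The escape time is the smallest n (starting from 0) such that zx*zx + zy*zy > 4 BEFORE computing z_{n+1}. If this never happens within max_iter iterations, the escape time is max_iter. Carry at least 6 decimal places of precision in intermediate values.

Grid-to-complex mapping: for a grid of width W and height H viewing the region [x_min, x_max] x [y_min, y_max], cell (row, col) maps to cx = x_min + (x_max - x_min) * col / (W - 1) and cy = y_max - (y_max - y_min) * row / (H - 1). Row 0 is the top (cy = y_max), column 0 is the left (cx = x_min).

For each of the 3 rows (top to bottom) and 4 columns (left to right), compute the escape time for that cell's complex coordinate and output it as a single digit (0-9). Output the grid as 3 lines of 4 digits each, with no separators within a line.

(row=0, col=0): c = 0.1200 + 0.7600i → escape time 6
(row=0, col=1): c = 0.3633 + 0.7600i → escape time 4
(row=0, col=2): c = 0.6067 + 0.7600i → escape time 3
(row=0, col=3): c = 0.8500 + 0.7600i → escape time 2
(row=1, col=0): c = 0.1200 + 0.4200i → escape time 9
(row=1, col=1): c = 0.3633 + 0.4200i → escape time 9
(row=1, col=2): c = 0.6067 + 0.4200i → escape time 4
(row=1, col=3): c = 0.8500 + 0.4200i → escape time 3
(row=2, col=0): c = 0.1200 + 0.0800i → escape time 9
(row=2, col=1): c = 0.3633 + 0.0800i → escape time 9
(row=2, col=2): c = 0.6067 + 0.0800i → escape time 4
(row=2, col=3): c = 0.8500 + 0.0800i → escape time 3

Answer: 6432
9943
9943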